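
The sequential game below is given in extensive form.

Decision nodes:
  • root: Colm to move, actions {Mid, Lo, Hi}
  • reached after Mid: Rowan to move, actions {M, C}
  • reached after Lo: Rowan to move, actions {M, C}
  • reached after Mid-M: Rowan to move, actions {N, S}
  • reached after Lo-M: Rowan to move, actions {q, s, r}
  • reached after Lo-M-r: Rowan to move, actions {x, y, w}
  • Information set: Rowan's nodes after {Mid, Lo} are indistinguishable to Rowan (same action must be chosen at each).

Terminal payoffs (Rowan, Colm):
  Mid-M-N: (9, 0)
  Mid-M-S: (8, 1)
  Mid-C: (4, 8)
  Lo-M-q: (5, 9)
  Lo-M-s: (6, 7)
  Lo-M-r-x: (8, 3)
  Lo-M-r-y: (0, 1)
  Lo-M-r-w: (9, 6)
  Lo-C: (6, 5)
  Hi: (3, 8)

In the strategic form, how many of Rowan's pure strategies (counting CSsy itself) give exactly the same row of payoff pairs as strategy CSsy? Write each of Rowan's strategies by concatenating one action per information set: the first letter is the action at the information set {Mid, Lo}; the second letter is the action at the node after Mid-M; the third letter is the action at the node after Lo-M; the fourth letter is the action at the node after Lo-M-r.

18

Row for CSsy (columns Mid, Lo, Hi): (4,8) (6,5) (3,8).
Under CSsy, Rowan's choice at the node after Mid-M and at the node after Lo-M and at the node after Lo-M-r can never be reached regardless of what Colm does, so varying those choices leaves every outcome unchanged.
Holding the reachable choices fixed and varying the unreachable ones freely already gives 2 × 3 × 3 = 18 equivalent strategies.
No other strategy reproduces this row, so those 18 are the full class: CNqx, CNqy, CNqw, CNsx, CNsy, CNsw, CNrx, CNry, CNrw, CSqx, CSqy, CSqw, CSsx, CSsy, CSsw, CSrx, CSry, CSrw.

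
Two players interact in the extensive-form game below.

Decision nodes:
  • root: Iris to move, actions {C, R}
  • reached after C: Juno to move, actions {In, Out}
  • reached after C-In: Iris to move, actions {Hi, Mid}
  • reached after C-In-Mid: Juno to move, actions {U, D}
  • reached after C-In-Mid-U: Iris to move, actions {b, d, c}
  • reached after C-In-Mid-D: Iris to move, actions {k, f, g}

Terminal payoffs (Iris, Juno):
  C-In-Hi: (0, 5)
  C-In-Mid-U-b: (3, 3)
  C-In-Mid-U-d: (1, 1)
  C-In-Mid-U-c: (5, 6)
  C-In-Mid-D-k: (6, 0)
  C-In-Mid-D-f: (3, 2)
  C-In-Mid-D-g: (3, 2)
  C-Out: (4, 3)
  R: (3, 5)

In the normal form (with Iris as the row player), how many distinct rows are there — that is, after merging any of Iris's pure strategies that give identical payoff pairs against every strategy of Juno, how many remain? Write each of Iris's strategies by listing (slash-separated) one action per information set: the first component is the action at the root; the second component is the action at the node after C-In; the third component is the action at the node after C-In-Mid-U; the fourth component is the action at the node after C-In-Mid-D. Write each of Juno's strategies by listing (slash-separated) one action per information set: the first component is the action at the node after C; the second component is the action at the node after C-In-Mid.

8

Iris has 36 pure strategies: C/Hi/b/k, C/Hi/b/f, C/Hi/b/g, C/Hi/d/k, C/Hi/d/f, C/Hi/d/g, C/Hi/c/k, C/Hi/c/f, C/Hi/c/g, C/Mid/b/k, C/Mid/b/f, C/Mid/b/g, C/Mid/d/k, C/Mid/d/f, C/Mid/d/g, C/Mid/c/k, C/Mid/c/f, C/Mid/c/g, R/Hi/b/k, R/Hi/b/f, R/Hi/b/g, R/Hi/d/k, R/Hi/d/f, R/Hi/d/g, R/Hi/c/k, R/Hi/c/f, R/Hi/c/g, R/Mid/b/k, R/Mid/b/f, R/Mid/b/g, R/Mid/d/k, R/Mid/d/f, R/Mid/d/g, R/Mid/c/k, R/Mid/c/f, R/Mid/c/g. Columns: In/U, In/D, Out/U, Out/D.
{C/Hi/b/k, C/Hi/b/f, C/Hi/b/g, C/Hi/d/k, C/Hi/d/f, C/Hi/d/g, C/Hi/c/k, C/Hi/c/f, C/Hi/c/g} → row (0,5) (0,5) (4,3) (4,3)
{C/Mid/b/k} → row (3,3) (6,0) (4,3) (4,3)
{C/Mid/b/f, C/Mid/b/g} → row (3,3) (3,2) (4,3) (4,3)
{C/Mid/d/k} → row (1,1) (6,0) (4,3) (4,3)
{C/Mid/d/f, C/Mid/d/g} → row (1,1) (3,2) (4,3) (4,3)
{C/Mid/c/k} → row (5,6) (6,0) (4,3) (4,3)
{C/Mid/c/f, C/Mid/c/g} → row (5,6) (3,2) (4,3) (4,3)
{R/Hi/b/k, R/Hi/b/f, R/Hi/b/g, R/Hi/d/k, R/Hi/d/f, R/Hi/d/g, R/Hi/c/k, R/Hi/c/f, R/Hi/c/g, R/Mid/b/k, R/Mid/b/f, R/Mid/b/g, R/Mid/d/k, R/Mid/d/f, R/Mid/d/g, R/Mid/c/k, R/Mid/c/f, R/Mid/c/g} → row (3,5) (3,5) (3,5) (3,5)
That's 8 distinct rows out of 36 strategies.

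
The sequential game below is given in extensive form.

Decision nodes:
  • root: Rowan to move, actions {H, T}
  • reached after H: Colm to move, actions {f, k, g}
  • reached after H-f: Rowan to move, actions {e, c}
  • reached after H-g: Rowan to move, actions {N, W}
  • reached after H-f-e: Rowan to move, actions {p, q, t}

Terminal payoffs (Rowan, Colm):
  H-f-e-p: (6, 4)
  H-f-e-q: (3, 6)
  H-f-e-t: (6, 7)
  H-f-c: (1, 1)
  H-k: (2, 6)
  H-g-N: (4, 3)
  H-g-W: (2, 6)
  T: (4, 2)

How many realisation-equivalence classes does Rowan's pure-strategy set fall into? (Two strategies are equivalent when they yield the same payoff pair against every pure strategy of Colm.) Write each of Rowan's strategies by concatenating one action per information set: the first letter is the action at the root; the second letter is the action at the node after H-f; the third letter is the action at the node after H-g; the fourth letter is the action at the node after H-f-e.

Rowan has 24 pure strategies: HeNp, HeNq, HeNt, HeWp, HeWq, HeWt, HcNp, HcNq, HcNt, HcWp, HcWq, HcWt, TeNp, TeNq, TeNt, TeWp, TeWq, TeWt, TcNp, TcNq, TcNt, TcWp, TcWq, TcWt. Columns: f, k, g.
{HeNp} → row (6,4) (2,6) (4,3)
{HeNq} → row (3,6) (2,6) (4,3)
{HeNt} → row (6,7) (2,6) (4,3)
{HeWp} → row (6,4) (2,6) (2,6)
{HeWq} → row (3,6) (2,6) (2,6)
{HeWt} → row (6,7) (2,6) (2,6)
{HcNp, HcNq, HcNt} → row (1,1) (2,6) (4,3)
{HcWp, HcWq, HcWt} → row (1,1) (2,6) (2,6)
{TeNp, TeNq, TeNt, TeWp, TeWq, TeWt, TcNp, TcNq, TcNt, TcWp, TcWq, TcWt} → row (4,2) (4,2) (4,2)
That's 9 distinct rows out of 24 strategies.

9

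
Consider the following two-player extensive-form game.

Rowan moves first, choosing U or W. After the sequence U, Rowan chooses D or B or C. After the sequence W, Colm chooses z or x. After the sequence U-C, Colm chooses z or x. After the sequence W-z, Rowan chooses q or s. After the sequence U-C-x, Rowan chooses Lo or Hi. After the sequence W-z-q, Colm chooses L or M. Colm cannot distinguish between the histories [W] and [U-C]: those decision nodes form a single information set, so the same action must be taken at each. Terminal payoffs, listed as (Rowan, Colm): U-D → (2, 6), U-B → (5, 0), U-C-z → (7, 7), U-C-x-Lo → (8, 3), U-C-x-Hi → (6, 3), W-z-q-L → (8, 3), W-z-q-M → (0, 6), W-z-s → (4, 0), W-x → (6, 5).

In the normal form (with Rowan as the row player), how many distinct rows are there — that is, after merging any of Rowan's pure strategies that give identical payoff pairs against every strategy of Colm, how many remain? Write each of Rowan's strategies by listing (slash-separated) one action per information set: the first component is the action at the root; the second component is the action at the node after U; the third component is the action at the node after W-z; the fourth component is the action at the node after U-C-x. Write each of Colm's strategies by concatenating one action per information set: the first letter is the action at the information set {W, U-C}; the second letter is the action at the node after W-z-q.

Rowan has 24 pure strategies: U/D/q/Lo, U/D/q/Hi, U/D/s/Lo, U/D/s/Hi, U/B/q/Lo, U/B/q/Hi, U/B/s/Lo, U/B/s/Hi, U/C/q/Lo, U/C/q/Hi, U/C/s/Lo, U/C/s/Hi, W/D/q/Lo, W/D/q/Hi, W/D/s/Lo, W/D/s/Hi, W/B/q/Lo, W/B/q/Hi, W/B/s/Lo, W/B/s/Hi, W/C/q/Lo, W/C/q/Hi, W/C/s/Lo, W/C/s/Hi. Columns: zL, zM, xL, xM.
{U/D/q/Lo, U/D/q/Hi, U/D/s/Lo, U/D/s/Hi} → row (2,6) (2,6) (2,6) (2,6)
{U/B/q/Lo, U/B/q/Hi, U/B/s/Lo, U/B/s/Hi} → row (5,0) (5,0) (5,0) (5,0)
{U/C/q/Lo, U/C/s/Lo} → row (7,7) (7,7) (8,3) (8,3)
{U/C/q/Hi, U/C/s/Hi} → row (7,7) (7,7) (6,3) (6,3)
{W/D/q/Lo, W/D/q/Hi, W/B/q/Lo, W/B/q/Hi, W/C/q/Lo, W/C/q/Hi} → row (8,3) (0,6) (6,5) (6,5)
{W/D/s/Lo, W/D/s/Hi, W/B/s/Lo, W/B/s/Hi, W/C/s/Lo, W/C/s/Hi} → row (4,0) (4,0) (6,5) (6,5)
That's 6 distinct rows out of 24 strategies.

6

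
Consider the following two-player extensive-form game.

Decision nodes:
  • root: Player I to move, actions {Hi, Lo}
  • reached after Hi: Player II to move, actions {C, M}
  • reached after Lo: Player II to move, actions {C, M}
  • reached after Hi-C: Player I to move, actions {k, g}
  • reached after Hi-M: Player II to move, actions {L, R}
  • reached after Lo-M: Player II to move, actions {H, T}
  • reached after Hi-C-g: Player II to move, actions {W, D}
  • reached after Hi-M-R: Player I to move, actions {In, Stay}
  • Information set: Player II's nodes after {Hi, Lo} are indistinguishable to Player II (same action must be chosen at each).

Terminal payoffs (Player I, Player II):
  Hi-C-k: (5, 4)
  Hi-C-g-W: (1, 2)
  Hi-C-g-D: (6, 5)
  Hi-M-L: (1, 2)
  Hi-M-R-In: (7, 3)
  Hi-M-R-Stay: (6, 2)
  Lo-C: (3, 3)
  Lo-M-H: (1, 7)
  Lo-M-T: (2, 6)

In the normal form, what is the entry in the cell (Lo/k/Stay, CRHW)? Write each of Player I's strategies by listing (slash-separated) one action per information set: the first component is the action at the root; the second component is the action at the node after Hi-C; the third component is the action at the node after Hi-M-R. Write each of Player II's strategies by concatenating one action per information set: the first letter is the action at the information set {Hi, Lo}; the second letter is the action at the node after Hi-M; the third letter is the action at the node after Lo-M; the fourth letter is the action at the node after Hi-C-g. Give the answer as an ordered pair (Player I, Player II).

Trace the play path from the root:
  Player I plays Lo
  Player II plays C at [Lo]
→ terminal payoff (3, 3).
(Player I's choice at the node after Hi-C is never reached on this path, so it doesn't affect the outcome.)

(3, 3)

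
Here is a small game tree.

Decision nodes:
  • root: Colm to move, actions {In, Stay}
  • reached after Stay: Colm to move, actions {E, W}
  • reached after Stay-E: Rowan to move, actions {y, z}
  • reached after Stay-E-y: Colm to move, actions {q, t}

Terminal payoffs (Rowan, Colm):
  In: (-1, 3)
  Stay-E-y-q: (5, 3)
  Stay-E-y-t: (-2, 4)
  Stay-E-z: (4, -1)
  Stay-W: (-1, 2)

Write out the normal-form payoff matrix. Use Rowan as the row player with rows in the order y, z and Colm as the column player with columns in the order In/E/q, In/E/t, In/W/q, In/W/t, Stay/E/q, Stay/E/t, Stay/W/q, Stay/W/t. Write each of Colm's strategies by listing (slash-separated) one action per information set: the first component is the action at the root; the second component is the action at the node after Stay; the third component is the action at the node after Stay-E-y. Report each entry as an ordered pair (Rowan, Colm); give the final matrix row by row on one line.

       In/E/q   In/E/t   In/W/q   In/W/t  Stay/E/q  Stay/E/t  Stay/W/q  Stay/W/t
   y   (-1,3)   (-1,3)   (-1,3)   (-1,3)    (5,3)   (-2,4)   (-1,2)   (-1,2)
   z   (-1,3)   (-1,3)   (-1,3)   (-1,3)   (4,-1)   (4,-1)   (-1,2)   (-1,2)

y: (-1,3) (-1,3) (-1,3) (-1,3) (5,3) (-2,4) (-1,2) (-1,2) | z: (-1,3) (-1,3) (-1,3) (-1,3) (4,-1) (4,-1) (-1,2) (-1,2)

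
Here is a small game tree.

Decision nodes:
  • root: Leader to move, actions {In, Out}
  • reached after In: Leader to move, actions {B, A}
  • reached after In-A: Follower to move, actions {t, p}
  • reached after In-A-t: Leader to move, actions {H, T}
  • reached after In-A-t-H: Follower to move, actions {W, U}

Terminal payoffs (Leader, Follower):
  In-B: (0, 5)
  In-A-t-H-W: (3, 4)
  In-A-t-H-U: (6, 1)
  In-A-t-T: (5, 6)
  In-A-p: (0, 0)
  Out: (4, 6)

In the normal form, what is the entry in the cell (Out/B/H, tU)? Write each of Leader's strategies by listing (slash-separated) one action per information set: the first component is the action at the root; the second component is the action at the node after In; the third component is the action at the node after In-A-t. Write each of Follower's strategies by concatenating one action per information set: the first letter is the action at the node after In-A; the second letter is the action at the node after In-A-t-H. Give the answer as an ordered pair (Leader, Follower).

Trace the play path from the root:
  Leader plays Out
→ terminal payoff (4, 6).
(Leader's choice at the node after In is never reached on this path, so it doesn't affect the outcome.)

(4, 6)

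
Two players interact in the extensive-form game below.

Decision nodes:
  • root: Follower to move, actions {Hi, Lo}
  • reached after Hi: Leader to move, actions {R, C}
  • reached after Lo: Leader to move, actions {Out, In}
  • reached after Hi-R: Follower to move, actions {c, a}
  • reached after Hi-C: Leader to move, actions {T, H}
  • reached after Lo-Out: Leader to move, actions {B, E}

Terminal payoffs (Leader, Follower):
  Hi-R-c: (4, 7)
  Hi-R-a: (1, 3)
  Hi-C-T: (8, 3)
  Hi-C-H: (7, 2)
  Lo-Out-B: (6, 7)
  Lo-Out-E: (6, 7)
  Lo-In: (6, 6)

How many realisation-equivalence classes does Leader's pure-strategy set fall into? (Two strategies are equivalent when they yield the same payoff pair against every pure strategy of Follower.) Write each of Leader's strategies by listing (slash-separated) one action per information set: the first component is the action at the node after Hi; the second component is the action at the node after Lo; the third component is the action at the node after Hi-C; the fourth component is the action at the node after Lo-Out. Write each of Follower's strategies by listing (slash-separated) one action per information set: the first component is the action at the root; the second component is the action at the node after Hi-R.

6

Leader has 16 pure strategies: R/Out/T/B, R/Out/T/E, R/Out/H/B, R/Out/H/E, R/In/T/B, R/In/T/E, R/In/H/B, R/In/H/E, C/Out/T/B, C/Out/T/E, C/Out/H/B, C/Out/H/E, C/In/T/B, C/In/T/E, C/In/H/B, C/In/H/E. Columns: Hi/c, Hi/a, Lo/c, Lo/a.
{R/Out/T/B, R/Out/T/E, R/Out/H/B, R/Out/H/E} → row (4,7) (1,3) (6,7) (6,7)
{R/In/T/B, R/In/T/E, R/In/H/B, R/In/H/E} → row (4,7) (1,3) (6,6) (6,6)
{C/Out/T/B, C/Out/T/E} → row (8,3) (8,3) (6,7) (6,7)
{C/Out/H/B, C/Out/H/E} → row (7,2) (7,2) (6,7) (6,7)
{C/In/T/B, C/In/T/E} → row (8,3) (8,3) (6,6) (6,6)
{C/In/H/B, C/In/H/E} → row (7,2) (7,2) (6,6) (6,6)
That's 6 distinct rows out of 16 strategies.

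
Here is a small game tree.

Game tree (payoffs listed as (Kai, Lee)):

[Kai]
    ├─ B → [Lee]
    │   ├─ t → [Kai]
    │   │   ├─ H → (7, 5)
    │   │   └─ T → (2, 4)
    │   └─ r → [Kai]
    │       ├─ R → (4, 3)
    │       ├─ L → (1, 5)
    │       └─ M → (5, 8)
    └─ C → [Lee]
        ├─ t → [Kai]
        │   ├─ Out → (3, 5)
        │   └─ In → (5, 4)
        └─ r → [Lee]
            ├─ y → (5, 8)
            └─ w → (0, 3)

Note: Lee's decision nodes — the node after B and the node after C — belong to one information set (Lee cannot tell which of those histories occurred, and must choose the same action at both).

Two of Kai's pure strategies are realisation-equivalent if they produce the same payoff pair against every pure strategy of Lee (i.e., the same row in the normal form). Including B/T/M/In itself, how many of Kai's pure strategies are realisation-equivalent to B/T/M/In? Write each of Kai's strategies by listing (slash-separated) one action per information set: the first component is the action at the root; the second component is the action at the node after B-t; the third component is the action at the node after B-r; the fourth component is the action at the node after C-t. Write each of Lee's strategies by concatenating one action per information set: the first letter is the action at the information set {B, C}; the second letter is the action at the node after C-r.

2

Row for B/T/M/In (columns ty, tw, ry, rw): (2,4) (2,4) (5,8) (5,8).
Under B/T/M/In, Kai's choice at the node after C-t can never be reached regardless of what Lee does, so varying those choices leaves every outcome unchanged.
Holding the reachable choices fixed and varying the unreachable one freely already gives 2 equivalent strategies.
No other strategy reproduces this row, so those 2 are the full class: B/T/M/Out, B/T/M/In.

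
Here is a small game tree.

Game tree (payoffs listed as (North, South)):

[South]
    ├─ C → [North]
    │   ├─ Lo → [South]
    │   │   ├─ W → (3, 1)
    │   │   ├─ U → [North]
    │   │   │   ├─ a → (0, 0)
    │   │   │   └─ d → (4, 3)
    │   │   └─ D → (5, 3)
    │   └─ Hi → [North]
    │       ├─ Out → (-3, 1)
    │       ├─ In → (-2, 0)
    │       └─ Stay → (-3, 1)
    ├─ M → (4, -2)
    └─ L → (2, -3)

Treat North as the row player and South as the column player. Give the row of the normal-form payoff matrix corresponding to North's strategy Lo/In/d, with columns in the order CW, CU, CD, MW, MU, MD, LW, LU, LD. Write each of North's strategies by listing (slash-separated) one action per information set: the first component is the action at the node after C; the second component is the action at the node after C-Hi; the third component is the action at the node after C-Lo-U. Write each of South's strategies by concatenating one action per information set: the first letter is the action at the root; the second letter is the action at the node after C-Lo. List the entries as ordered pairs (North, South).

vs CW: South plays C → North plays Lo at [C] → South plays W at [C-Lo] → (3, 1)
vs CU: South plays C → North plays Lo at [C] → South plays U at [C-Lo] → North plays d at [C-Lo-U] → (4, 3)
vs CD: South plays C → North plays Lo at [C] → South plays D at [C-Lo] → (5, 3)
vs MW: South plays M → (4, -2)
vs MU: South plays M → (4, -2)
vs MD: South plays M → (4, -2)
vs LW: South plays L → (2, -3)
vs LU: South plays L → (2, -3)
vs LD: South plays L → (2, -3)

(3,1) (4,3) (5,3) (4,-2) (4,-2) (4,-2) (2,-3) (2,-3) (2,-3)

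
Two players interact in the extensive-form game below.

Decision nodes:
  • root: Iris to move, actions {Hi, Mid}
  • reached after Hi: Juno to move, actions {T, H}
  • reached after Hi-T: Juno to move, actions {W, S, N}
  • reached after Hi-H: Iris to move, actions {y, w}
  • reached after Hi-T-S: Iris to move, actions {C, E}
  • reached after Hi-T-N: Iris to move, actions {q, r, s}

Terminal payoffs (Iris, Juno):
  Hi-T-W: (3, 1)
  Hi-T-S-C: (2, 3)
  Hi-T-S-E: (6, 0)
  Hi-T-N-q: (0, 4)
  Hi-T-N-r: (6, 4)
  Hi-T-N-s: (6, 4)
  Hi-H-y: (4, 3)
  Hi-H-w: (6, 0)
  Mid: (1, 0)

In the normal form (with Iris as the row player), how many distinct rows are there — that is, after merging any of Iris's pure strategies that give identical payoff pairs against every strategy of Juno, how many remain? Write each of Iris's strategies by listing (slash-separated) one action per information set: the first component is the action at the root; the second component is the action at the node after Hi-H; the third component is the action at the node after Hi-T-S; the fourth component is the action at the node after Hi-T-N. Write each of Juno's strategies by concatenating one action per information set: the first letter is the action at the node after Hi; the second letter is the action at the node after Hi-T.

Iris has 24 pure strategies: Hi/y/C/q, Hi/y/C/r, Hi/y/C/s, Hi/y/E/q, Hi/y/E/r, Hi/y/E/s, Hi/w/C/q, Hi/w/C/r, Hi/w/C/s, Hi/w/E/q, Hi/w/E/r, Hi/w/E/s, Mid/y/C/q, Mid/y/C/r, Mid/y/C/s, Mid/y/E/q, Mid/y/E/r, Mid/y/E/s, Mid/w/C/q, Mid/w/C/r, Mid/w/C/s, Mid/w/E/q, Mid/w/E/r, Mid/w/E/s. Columns: TW, TS, TN, HW, HS, HN.
{Hi/y/C/q} → row (3,1) (2,3) (0,4) (4,3) (4,3) (4,3)
{Hi/y/C/r, Hi/y/C/s} → row (3,1) (2,3) (6,4) (4,3) (4,3) (4,3)
{Hi/y/E/q} → row (3,1) (6,0) (0,4) (4,3) (4,3) (4,3)
{Hi/y/E/r, Hi/y/E/s} → row (3,1) (6,0) (6,4) (4,3) (4,3) (4,3)
{Hi/w/C/q} → row (3,1) (2,3) (0,4) (6,0) (6,0) (6,0)
{Hi/w/C/r, Hi/w/C/s} → row (3,1) (2,3) (6,4) (6,0) (6,0) (6,0)
{Hi/w/E/q} → row (3,1) (6,0) (0,4) (6,0) (6,0) (6,0)
{Hi/w/E/r, Hi/w/E/s} → row (3,1) (6,0) (6,4) (6,0) (6,0) (6,0)
{Mid/y/C/q, Mid/y/C/r, Mid/y/C/s, Mid/y/E/q, Mid/y/E/r, Mid/y/E/s, Mid/w/C/q, Mid/w/C/r, Mid/w/C/s, Mid/w/E/q, Mid/w/E/r, Mid/w/E/s} → row (1,0) (1,0) (1,0) (1,0) (1,0) (1,0)
That's 9 distinct rows out of 24 strategies.

9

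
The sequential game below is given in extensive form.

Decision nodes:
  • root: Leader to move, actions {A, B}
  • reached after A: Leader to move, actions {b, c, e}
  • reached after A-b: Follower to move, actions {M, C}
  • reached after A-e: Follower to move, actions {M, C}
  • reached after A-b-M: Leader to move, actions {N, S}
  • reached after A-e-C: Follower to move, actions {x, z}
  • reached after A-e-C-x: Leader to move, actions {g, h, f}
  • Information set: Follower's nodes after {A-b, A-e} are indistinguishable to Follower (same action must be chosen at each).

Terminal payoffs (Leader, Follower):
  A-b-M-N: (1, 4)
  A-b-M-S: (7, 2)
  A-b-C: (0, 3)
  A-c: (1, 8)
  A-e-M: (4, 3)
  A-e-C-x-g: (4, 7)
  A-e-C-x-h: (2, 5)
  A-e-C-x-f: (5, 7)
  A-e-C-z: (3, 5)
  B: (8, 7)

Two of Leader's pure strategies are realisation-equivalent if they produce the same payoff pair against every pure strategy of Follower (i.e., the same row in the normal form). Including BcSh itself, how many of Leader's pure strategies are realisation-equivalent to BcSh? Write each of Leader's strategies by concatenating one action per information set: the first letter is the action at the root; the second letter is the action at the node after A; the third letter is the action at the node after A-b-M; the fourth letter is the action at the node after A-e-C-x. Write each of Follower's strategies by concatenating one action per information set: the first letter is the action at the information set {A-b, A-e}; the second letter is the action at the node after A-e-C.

Row for BcSh (columns Mx, Mz, Cx, Cz): (8,7) (8,7) (8,7) (8,7).
Under BcSh, Leader's choice at the node after A and at the node after A-b-M and at the node after A-e-C-x can never be reached regardless of what Follower does, so varying those choices leaves every outcome unchanged.
Holding the reachable choices fixed and varying the unreachable ones freely already gives 3 × 2 × 3 = 18 equivalent strategies.
No other strategy reproduces this row, so those 18 are the full class: BbNg, BbNh, BbNf, BbSg, BbSh, BbSf, BcNg, BcNh, BcNf, BcSg, BcSh, BcSf, BeNg, BeNh, BeNf, BeSg, BeSh, BeSf.

18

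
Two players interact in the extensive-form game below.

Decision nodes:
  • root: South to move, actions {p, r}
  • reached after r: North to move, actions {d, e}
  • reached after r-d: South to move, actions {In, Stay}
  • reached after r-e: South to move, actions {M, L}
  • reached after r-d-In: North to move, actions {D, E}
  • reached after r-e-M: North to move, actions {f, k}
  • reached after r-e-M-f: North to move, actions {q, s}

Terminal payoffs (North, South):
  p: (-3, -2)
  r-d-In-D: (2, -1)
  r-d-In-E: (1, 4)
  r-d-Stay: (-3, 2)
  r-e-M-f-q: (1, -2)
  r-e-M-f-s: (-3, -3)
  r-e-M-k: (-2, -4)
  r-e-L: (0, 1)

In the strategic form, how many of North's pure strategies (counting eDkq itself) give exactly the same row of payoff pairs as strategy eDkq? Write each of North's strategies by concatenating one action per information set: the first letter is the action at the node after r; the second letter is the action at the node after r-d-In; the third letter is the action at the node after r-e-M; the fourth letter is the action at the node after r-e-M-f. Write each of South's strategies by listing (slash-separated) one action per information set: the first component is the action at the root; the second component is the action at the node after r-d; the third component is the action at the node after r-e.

4

Row for eDkq (columns p/In/M, p/In/L, p/Stay/M, p/Stay/L, r/In/M, r/In/L, r/Stay/M, r/Stay/L): (-3,-2) (-3,-2) (-3,-2) (-3,-2) (-2,-4) (0,1) (-2,-4) (0,1).
Under eDkq, North's choice at the node after r-d-In and at the node after r-e-M-f can never be reached regardless of what South does, so varying those choices leaves every outcome unchanged.
Holding the reachable choices fixed and varying the unreachable ones freely already gives 2 × 2 = 4 equivalent strategies.
No other strategy reproduces this row, so those 4 are the full class: eDkq, eDks, eEkq, eEks.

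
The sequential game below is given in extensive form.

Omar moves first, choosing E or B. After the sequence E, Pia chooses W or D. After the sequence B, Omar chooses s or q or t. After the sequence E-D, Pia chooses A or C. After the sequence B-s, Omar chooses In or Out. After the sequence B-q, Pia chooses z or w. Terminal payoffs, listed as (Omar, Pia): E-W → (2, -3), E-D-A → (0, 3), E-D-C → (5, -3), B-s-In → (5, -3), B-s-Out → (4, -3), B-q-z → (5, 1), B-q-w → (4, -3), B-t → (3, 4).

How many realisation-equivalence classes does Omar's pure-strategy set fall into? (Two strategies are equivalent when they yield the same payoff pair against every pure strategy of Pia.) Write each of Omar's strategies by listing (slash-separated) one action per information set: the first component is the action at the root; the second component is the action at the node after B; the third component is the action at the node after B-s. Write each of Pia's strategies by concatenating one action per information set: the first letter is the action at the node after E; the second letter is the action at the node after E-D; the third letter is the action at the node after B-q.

Omar has 12 pure strategies: E/s/In, E/s/Out, E/q/In, E/q/Out, E/t/In, E/t/Out, B/s/In, B/s/Out, B/q/In, B/q/Out, B/t/In, B/t/Out. Columns: WAz, WAw, WCz, WCw, DAz, DAw, DCz, DCw.
{E/s/In, E/s/Out, E/q/In, E/q/Out, E/t/In, E/t/Out} → row (2,-3) (2,-3) (2,-3) (2,-3) (0,3) (0,3) (5,-3) (5,-3)
{B/s/In} → row (5,-3) (5,-3) (5,-3) (5,-3) (5,-3) (5,-3) (5,-3) (5,-3)
{B/s/Out} → row (4,-3) (4,-3) (4,-3) (4,-3) (4,-3) (4,-3) (4,-3) (4,-3)
{B/q/In, B/q/Out} → row (5,1) (4,-3) (5,1) (4,-3) (5,1) (4,-3) (5,1) (4,-3)
{B/t/In, B/t/Out} → row (3,4) (3,4) (3,4) (3,4) (3,4) (3,4) (3,4) (3,4)
That's 5 distinct rows out of 12 strategies.

5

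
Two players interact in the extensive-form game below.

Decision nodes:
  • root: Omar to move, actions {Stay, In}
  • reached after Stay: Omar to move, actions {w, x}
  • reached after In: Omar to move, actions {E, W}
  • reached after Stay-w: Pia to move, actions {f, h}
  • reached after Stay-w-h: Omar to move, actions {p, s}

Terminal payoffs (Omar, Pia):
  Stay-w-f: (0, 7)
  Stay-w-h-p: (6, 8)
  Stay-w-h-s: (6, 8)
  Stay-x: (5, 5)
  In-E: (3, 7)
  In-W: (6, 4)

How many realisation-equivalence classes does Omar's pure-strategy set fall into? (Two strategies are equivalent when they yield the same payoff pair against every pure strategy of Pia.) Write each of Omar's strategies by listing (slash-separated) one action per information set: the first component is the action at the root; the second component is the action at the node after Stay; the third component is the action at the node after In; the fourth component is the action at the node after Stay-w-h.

4

Omar has 16 pure strategies: Stay/w/E/p, Stay/w/E/s, Stay/w/W/p, Stay/w/W/s, Stay/x/E/p, Stay/x/E/s, Stay/x/W/p, Stay/x/W/s, In/w/E/p, In/w/E/s, In/w/W/p, In/w/W/s, In/x/E/p, In/x/E/s, In/x/W/p, In/x/W/s. Columns: f, h.
{Stay/w/E/p, Stay/w/E/s, Stay/w/W/p, Stay/w/W/s} → row (0,7) (6,8)
{Stay/x/E/p, Stay/x/E/s, Stay/x/W/p, Stay/x/W/s} → row (5,5) (5,5)
{In/w/E/p, In/w/E/s, In/x/E/p, In/x/E/s} → row (3,7) (3,7)
{In/w/W/p, In/w/W/s, In/x/W/p, In/x/W/s} → row (6,4) (6,4)
That's 4 distinct rows out of 16 strategies.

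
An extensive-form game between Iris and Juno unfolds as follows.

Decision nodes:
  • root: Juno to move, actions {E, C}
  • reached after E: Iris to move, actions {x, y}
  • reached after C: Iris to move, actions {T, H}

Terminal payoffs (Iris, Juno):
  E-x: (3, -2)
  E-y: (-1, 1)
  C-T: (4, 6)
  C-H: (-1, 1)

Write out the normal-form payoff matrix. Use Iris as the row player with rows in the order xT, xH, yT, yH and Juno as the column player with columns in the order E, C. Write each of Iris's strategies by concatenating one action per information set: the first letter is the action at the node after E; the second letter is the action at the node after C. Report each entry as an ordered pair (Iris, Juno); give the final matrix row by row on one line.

            E        C
  xT   (3,-2)    (4,6)
  xH   (3,-2)   (-1,1)
  yT   (-1,1)    (4,6)
  yH   (-1,1)   (-1,1)

xT: (3,-2) (4,6) | xH: (3,-2) (-1,1) | yT: (-1,1) (4,6) | yH: (-1,1) (-1,1)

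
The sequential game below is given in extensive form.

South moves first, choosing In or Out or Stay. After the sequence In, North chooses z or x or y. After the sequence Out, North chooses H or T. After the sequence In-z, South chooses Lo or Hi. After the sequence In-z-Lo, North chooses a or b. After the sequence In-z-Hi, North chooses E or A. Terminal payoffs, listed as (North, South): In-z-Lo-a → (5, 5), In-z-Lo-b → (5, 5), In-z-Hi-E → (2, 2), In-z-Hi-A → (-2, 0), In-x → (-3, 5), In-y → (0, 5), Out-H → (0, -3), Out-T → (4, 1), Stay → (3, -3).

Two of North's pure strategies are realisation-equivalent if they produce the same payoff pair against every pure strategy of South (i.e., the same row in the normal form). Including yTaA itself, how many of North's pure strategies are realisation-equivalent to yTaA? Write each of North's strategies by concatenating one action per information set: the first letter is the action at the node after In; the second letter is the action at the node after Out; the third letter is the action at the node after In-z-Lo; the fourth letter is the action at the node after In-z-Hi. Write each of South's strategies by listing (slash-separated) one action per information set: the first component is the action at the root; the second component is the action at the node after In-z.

4

Row for yTaA (columns In/Lo, In/Hi, Out/Lo, Out/Hi, Stay/Lo, Stay/Hi): (0,5) (0,5) (4,1) (4,1) (3,-3) (3,-3).
Under yTaA, North's choice at the node after In-z-Lo and at the node after In-z-Hi can never be reached regardless of what South does, so varying those choices leaves every outcome unchanged.
Holding the reachable choices fixed and varying the unreachable ones freely already gives 2 × 2 = 4 equivalent strategies.
No other strategy reproduces this row, so those 4 are the full class: yTaE, yTaA, yTbE, yTbA.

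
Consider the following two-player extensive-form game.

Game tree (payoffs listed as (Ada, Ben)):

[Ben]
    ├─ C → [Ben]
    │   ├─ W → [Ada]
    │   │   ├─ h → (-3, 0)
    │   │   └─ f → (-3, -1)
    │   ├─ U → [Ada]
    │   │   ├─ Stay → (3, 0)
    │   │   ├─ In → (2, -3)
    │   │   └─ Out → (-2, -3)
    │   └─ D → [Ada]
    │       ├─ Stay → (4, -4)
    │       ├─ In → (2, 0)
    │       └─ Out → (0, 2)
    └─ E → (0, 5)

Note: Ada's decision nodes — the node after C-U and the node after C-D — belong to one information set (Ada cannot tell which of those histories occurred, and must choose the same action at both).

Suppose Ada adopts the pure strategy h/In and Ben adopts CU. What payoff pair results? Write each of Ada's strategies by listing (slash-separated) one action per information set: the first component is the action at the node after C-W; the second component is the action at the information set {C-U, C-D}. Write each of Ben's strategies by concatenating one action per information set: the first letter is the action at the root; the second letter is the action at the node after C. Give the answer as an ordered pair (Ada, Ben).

(2, -3)

Trace the play path from the root:
  Ben plays C
  Ben plays U at [C]
  Ada plays In at [C-U]
→ terminal payoff (2, -3).
(Ada's choice at the node after C-W is never reached on this path, so it doesn't affect the outcome.)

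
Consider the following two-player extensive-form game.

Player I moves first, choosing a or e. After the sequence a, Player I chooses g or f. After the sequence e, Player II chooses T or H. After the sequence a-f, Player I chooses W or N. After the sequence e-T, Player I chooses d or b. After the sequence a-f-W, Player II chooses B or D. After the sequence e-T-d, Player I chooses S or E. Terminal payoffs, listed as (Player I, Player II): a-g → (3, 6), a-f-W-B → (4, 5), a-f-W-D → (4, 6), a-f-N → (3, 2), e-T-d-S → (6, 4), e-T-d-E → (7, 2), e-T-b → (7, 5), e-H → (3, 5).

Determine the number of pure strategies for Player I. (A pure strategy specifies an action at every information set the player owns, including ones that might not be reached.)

Player I owns the root with actions {a, e} — two choices.
Player I owns the node after a with actions {g, f} — two choices.
Player I owns the node after a-f with actions {W, N} — two choices.
Player I owns the node after e-T with actions {d, b} — two choices.
Player I owns the node after e-T-d with actions {S, E} — two choices.
A pure strategy fixes one action at each information set independently, so the count is the product 2 × 2 × 2 × 2 × 2 = 32.
(For reference, Player II has 4 pure strategies, giving a 32×4 normal-form matrix.)

32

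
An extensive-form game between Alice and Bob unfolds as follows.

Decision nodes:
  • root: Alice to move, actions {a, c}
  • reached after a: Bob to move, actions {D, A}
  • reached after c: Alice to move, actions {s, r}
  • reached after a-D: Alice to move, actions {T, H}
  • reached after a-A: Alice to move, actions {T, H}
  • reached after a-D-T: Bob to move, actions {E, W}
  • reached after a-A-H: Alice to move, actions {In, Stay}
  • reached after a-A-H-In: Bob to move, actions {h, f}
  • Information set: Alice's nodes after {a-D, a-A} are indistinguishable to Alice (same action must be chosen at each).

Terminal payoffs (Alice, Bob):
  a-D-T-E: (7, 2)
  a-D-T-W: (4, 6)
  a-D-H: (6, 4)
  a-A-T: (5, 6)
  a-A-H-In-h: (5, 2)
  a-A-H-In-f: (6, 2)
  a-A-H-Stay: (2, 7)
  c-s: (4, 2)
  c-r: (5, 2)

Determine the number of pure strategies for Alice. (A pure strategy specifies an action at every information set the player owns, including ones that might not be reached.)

16

Alice owns the root with actions {a, c} — two choices.
Alice owns the node after c with actions {s, r} — two choices.
Alice owns the information set {a-D, a-A} with actions {T, H} — two choices.
Alice owns the node after a-A-H with actions {In, Stay} — two choices.
A pure strategy fixes one action at each information set independently, so the count is the product 2 × 2 × 2 × 2 = 16.
(For reference, Bob has 8 pure strategies, giving a 16×8 normal-form matrix.)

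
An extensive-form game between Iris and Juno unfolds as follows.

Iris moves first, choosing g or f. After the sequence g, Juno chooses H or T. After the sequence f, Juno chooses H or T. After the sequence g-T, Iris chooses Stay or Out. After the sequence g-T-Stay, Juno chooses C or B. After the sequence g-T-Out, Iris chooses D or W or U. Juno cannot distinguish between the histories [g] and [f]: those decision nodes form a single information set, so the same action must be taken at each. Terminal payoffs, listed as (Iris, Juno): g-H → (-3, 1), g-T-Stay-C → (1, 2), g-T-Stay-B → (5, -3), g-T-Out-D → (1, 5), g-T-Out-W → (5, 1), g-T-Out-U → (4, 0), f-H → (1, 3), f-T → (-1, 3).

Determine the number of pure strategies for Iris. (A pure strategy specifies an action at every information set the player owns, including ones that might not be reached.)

12

Iris owns the root with actions {g, f} — two choices.
Iris owns the node after g-T with actions {Stay, Out} — two choices.
Iris owns the node after g-T-Out with actions {D, W, U} — three choices.
A pure strategy fixes one action at each information set independently, so the count is the product 2 × 2 × 3 = 12.
(For reference, Juno has 4 pure strategies, giving a 12×4 normal-form matrix.)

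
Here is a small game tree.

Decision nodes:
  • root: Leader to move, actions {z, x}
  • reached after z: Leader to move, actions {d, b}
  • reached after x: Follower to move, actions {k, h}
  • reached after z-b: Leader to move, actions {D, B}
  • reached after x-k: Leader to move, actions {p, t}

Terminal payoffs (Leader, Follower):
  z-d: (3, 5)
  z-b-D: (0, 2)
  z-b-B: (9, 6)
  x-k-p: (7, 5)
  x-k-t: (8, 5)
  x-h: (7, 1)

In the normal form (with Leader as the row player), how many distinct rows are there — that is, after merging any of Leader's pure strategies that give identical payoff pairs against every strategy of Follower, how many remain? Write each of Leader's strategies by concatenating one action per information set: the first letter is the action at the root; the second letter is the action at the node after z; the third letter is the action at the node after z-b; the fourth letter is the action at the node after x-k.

Leader has 16 pure strategies: zdDp, zdDt, zdBp, zdBt, zbDp, zbDt, zbBp, zbBt, xdDp, xdDt, xdBp, xdBt, xbDp, xbDt, xbBp, xbBt. Columns: k, h.
{zdDp, zdDt, zdBp, zdBt} → row (3,5) (3,5)
{zbDp, zbDt} → row (0,2) (0,2)
{zbBp, zbBt} → row (9,6) (9,6)
{xdDp, xdBp, xbDp, xbBp} → row (7,5) (7,1)
{xdDt, xdBt, xbDt, xbBt} → row (8,5) (7,1)
That's 5 distinct rows out of 16 strategies.

5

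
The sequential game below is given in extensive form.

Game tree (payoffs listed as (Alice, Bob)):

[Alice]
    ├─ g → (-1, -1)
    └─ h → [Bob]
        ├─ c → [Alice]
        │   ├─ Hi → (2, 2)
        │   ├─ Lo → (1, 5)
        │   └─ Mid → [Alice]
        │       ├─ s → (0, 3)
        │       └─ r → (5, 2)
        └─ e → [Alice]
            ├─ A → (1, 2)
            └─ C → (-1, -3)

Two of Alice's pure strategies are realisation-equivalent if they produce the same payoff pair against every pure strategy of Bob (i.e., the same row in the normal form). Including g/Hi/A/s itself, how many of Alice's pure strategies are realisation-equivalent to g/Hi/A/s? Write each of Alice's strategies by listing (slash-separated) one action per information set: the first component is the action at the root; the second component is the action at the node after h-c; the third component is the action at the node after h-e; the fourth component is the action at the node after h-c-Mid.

Row for g/Hi/A/s (columns c, e): (-1,-1) (-1,-1).
Under g/Hi/A/s, Alice's choice at the node after h-c and at the node after h-e and at the node after h-c-Mid can never be reached regardless of what Bob does, so varying those choices leaves every outcome unchanged.
Holding the reachable choices fixed and varying the unreachable ones freely already gives 3 × 2 × 2 = 12 equivalent strategies.
No other strategy reproduces this row, so those 12 are the full class: g/Hi/A/s, g/Hi/A/r, g/Hi/C/s, g/Hi/C/r, g/Lo/A/s, g/Lo/A/r, g/Lo/C/s, g/Lo/C/r, g/Mid/A/s, g/Mid/A/r, g/Mid/C/s, g/Mid/C/r.

12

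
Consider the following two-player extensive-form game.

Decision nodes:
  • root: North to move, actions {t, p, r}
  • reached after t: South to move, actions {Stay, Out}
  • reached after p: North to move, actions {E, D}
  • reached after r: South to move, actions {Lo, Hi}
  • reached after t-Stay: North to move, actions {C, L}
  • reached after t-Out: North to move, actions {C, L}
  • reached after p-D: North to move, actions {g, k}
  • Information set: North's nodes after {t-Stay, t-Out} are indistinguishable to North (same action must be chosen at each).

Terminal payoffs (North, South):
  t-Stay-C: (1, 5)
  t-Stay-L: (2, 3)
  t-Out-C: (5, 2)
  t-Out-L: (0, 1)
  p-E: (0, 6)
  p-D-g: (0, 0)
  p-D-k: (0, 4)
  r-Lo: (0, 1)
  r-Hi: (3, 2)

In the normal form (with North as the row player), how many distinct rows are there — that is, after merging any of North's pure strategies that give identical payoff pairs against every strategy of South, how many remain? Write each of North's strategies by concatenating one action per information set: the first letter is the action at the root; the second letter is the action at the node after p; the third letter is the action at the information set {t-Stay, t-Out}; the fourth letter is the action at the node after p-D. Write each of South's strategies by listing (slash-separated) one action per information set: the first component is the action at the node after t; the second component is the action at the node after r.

North has 24 pure strategies: tECg, tECk, tELg, tELk, tDCg, tDCk, tDLg, tDLk, pECg, pECk, pELg, pELk, pDCg, pDCk, pDLg, pDLk, rECg, rECk, rELg, rELk, rDCg, rDCk, rDLg, rDLk. Columns: Stay/Lo, Stay/Hi, Out/Lo, Out/Hi.
{tECg, tECk, tDCg, tDCk} → row (1,5) (1,5) (5,2) (5,2)
{tELg, tELk, tDLg, tDLk} → row (2,3) (2,3) (0,1) (0,1)
{pECg, pECk, pELg, pELk} → row (0,6) (0,6) (0,6) (0,6)
{pDCg, pDLg} → row (0,0) (0,0) (0,0) (0,0)
{pDCk, pDLk} → row (0,4) (0,4) (0,4) (0,4)
{rECg, rECk, rELg, rELk, rDCg, rDCk, rDLg, rDLk} → row (0,1) (3,2) (0,1) (3,2)
That's 6 distinct rows out of 24 strategies.

6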